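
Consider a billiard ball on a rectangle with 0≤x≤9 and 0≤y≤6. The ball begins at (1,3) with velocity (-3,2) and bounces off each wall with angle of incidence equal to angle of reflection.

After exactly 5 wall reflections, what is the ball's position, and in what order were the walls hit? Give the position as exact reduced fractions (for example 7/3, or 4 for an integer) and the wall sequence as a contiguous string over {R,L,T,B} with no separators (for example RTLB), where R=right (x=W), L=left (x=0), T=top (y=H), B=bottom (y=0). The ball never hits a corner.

1. t=1/3 → L at (0,11/3); v=(3,2)
2. t=7/6 → T at (7/2,6); v=(3,-2)
3. t=11/6 → R at (9,7/3); v=(-3,-2)
4. t=7/6 → B at (11/2,0); v=(-3,2)
5. t=11/6 → L at (0,11/3); v=(3,2)

Final position: (0,11/3)
Wall sequence: LTRBL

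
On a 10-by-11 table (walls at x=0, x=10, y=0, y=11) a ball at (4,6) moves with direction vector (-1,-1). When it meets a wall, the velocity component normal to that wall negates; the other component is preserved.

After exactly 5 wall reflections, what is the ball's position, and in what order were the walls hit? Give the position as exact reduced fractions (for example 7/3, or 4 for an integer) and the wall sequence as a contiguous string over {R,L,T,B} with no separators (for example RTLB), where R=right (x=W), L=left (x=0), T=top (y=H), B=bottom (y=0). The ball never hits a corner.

Final position: (0,4)
Wall sequence: LBRTL

1. t=4 → L at (0,2); v=(1,-1)
2. t=2 → B at (2,0); v=(1,1)
3. t=8 → R at (10,8); v=(-1,1)
4. t=3 → T at (7,11); v=(-1,-1)
5. t=7 → L at (0,4); v=(1,-1)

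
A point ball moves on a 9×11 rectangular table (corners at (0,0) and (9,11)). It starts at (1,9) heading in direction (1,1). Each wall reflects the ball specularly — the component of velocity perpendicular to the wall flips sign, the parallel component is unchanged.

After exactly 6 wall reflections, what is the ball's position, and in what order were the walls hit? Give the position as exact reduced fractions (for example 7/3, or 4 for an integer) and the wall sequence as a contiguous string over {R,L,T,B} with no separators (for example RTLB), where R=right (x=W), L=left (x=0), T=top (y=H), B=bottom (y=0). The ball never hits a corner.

Final position: (9,9)
Wall sequence: TRBLTR

1. t=2 → T at (3,11); v=(1,-1)
2. t=6 → R at (9,5); v=(-1,-1)
3. t=5 → B at (4,0); v=(-1,1)
4. t=4 → L at (0,4); v=(1,1)
5. t=7 → T at (7,11); v=(1,-1)
6. t=2 → R at (9,9); v=(-1,-1)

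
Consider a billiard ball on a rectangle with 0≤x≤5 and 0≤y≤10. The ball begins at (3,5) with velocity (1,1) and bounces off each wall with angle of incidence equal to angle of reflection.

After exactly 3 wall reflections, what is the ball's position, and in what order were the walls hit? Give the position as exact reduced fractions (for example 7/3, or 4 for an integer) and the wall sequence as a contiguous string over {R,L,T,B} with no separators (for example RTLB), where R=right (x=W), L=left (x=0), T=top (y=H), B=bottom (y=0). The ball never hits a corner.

Final position: (0,8)
Wall sequence: RTL

1. t=2 → R at (5,7); v=(-1,1)
2. t=3 → T at (2,10); v=(-1,-1)
3. t=2 → L at (0,8); v=(1,-1)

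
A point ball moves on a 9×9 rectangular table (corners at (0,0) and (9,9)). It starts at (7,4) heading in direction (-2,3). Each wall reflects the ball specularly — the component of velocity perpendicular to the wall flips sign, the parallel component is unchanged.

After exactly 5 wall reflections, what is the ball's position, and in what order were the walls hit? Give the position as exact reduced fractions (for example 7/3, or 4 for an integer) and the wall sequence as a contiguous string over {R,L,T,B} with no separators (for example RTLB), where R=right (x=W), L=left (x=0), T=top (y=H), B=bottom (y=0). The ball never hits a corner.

Final position: (9,8)
Wall sequence: TLBTR

1. t=5/3 → T at (11/3,9); v=(-2,-3)
2. t=11/6 → L at (0,7/2); v=(2,-3)
3. t=7/6 → B at (7/3,0); v=(2,3)
4. t=3 → T at (25/3,9); v=(2,-3)
5. t=1/3 → R at (9,8); v=(-2,-3)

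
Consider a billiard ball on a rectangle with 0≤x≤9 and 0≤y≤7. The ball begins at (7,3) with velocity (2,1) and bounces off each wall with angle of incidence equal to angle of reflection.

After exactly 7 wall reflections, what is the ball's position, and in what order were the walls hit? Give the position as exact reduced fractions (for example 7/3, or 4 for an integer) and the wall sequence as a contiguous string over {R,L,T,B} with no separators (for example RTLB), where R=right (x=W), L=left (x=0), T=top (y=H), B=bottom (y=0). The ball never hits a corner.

1. t=1 → R at (9,4); v=(-2,1)
2. t=3 → T at (3,7); v=(-2,-1)
3. t=3/2 → L at (0,11/2); v=(2,-1)
4. t=9/2 → R at (9,1); v=(-2,-1)
5. t=1 → B at (7,0); v=(-2,1)
6. t=7/2 → L at (0,7/2); v=(2,1)
7. t=7/2 → T at (7,7); v=(2,-1)

Final position: (7,7)
Wall sequence: RTLRBLT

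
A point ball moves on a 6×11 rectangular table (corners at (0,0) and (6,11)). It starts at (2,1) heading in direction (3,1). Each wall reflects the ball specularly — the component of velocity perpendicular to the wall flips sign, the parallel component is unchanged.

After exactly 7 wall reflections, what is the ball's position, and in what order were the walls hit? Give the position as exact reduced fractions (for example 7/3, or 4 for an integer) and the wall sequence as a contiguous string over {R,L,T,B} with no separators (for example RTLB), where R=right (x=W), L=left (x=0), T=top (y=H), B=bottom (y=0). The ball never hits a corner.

1. t=4/3 → R at (6,7/3); v=(-3,1)
2. t=2 → L at (0,13/3); v=(3,1)
3. t=2 → R at (6,19/3); v=(-3,1)
4. t=2 → L at (0,25/3); v=(3,1)
5. t=2 → R at (6,31/3); v=(-3,1)
6. t=2/3 → T at (4,11); v=(-3,-1)
7. t=4/3 → L at (0,29/3); v=(3,-1)

Final position: (0,29/3)
Wall sequence: RLRLRTL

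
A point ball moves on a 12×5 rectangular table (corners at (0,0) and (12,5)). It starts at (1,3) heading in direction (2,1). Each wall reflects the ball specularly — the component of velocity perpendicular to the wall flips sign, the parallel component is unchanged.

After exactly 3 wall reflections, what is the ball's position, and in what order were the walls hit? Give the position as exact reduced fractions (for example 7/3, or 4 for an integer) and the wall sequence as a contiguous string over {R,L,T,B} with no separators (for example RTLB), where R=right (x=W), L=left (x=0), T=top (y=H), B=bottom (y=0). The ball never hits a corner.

1. t=2 → T at (5,5); v=(2,-1)
2. t=7/2 → R at (12,3/2); v=(-2,-1)
3. t=3/2 → B at (9,0); v=(-2,1)

Final position: (9,0)
Wall sequence: TRB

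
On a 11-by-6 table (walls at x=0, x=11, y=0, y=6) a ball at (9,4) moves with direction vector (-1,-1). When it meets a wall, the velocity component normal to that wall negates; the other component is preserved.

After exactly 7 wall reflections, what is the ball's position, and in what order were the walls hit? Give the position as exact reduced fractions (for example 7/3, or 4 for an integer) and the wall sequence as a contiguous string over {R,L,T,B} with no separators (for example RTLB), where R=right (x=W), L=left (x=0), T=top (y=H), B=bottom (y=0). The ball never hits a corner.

1. t=4 → B at (5,0); v=(-1,1)
2. t=5 → L at (0,5); v=(1,1)
3. t=1 → T at (1,6); v=(1,-1)
4. t=6 → B at (7,0); v=(1,1)
5. t=4 → R at (11,4); v=(-1,1)
6. t=2 → T at (9,6); v=(-1,-1)
7. t=6 → B at (3,0); v=(-1,1)

Final position: (3,0)
Wall sequence: BLTBRTB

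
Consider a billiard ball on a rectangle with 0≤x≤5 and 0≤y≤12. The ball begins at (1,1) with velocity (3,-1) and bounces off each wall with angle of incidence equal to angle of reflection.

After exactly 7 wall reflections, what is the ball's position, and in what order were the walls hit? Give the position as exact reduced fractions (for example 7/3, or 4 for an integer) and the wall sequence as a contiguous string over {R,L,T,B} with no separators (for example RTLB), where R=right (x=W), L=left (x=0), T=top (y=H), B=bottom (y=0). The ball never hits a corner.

Final position: (0,26/3)
Wall sequence: BRLRLRL

1. t=1 → B at (4,0); v=(3,1)
2. t=1/3 → R at (5,1/3); v=(-3,1)
3. t=5/3 → L at (0,2); v=(3,1)
4. t=5/3 → R at (5,11/3); v=(-3,1)
5. t=5/3 → L at (0,16/3); v=(3,1)
6. t=5/3 → R at (5,7); v=(-3,1)
7. t=5/3 → L at (0,26/3); v=(3,1)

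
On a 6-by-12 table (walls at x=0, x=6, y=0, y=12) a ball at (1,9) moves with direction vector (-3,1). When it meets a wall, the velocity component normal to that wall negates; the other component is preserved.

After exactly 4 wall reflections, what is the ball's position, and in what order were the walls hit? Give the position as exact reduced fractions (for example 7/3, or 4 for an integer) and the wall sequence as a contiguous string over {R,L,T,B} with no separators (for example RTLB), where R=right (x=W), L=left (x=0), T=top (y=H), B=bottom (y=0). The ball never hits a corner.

1. t=1/3 → L at (0,28/3); v=(3,1)
2. t=2 → R at (6,34/3); v=(-3,1)
3. t=2/3 → T at (4,12); v=(-3,-1)
4. t=4/3 → L at (0,32/3); v=(3,-1)

Final position: (0,32/3)
Wall sequence: LRTL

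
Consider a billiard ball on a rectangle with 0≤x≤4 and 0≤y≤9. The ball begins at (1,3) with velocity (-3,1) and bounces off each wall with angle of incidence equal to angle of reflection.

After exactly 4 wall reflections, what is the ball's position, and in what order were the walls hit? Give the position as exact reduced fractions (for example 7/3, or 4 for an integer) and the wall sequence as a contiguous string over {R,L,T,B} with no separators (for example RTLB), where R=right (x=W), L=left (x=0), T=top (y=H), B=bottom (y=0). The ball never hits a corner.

Final position: (4,22/3)
Wall sequence: LRLR

1. t=1/3 → L at (0,10/3); v=(3,1)
2. t=4/3 → R at (4,14/3); v=(-3,1)
3. t=4/3 → L at (0,6); v=(3,1)
4. t=4/3 → R at (4,22/3); v=(-3,1)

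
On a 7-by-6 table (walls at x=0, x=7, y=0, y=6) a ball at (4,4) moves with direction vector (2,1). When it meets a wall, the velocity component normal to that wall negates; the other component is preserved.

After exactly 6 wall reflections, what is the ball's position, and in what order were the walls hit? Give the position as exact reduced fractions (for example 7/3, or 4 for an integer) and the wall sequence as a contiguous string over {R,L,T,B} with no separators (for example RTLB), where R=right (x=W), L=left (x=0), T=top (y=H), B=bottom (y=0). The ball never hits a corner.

Final position: (0,4)
Wall sequence: RTLBRL

1. t=3/2 → R at (7,11/2); v=(-2,1)
2. t=1/2 → T at (6,6); v=(-2,-1)
3. t=3 → L at (0,3); v=(2,-1)
4. t=3 → B at (6,0); v=(2,1)
5. t=1/2 → R at (7,1/2); v=(-2,1)
6. t=7/2 → L at (0,4); v=(2,1)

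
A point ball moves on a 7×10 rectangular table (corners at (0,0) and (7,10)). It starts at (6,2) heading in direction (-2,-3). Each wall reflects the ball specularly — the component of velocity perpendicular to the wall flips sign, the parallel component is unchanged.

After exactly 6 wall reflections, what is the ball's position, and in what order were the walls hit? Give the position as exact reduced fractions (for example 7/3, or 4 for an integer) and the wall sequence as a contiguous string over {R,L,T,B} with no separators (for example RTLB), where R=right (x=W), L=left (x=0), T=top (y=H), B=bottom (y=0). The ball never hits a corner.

Final position: (0,8)
Wall sequence: BLTRBL

1. t=2/3 → B at (14/3,0); v=(-2,3)
2. t=7/3 → L at (0,7); v=(2,3)
3. t=1 → T at (2,10); v=(2,-3)
4. t=5/2 → R at (7,5/2); v=(-2,-3)
5. t=5/6 → B at (16/3,0); v=(-2,3)
6. t=8/3 → L at (0,8); v=(2,3)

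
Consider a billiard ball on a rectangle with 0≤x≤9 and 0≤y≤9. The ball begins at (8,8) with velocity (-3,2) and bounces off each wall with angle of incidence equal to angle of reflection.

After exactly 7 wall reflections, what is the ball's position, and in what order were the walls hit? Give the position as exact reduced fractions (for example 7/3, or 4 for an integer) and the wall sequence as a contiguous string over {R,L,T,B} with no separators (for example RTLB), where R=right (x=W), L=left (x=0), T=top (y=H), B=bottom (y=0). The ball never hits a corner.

1. t=1/2 → T at (13/2,9); v=(-3,-2)
2. t=13/6 → L at (0,14/3); v=(3,-2)
3. t=7/3 → B at (7,0); v=(3,2)
4. t=2/3 → R at (9,4/3); v=(-3,2)
5. t=3 → L at (0,22/3); v=(3,2)
6. t=5/6 → T at (5/2,9); v=(3,-2)
7. t=13/6 → R at (9,14/3); v=(-3,-2)

Final position: (9,14/3)
Wall sequence: TLBRLTR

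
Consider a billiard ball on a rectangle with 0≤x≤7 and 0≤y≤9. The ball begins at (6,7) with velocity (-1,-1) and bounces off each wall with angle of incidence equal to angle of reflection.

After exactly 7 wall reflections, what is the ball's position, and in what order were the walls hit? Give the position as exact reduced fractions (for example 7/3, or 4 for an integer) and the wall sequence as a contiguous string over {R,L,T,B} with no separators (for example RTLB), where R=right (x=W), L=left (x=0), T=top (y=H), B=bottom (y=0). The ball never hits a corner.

1. t=6 → L at (0,1); v=(1,-1)
2. t=1 → B at (1,0); v=(1,1)
3. t=6 → R at (7,6); v=(-1,1)
4. t=3 → T at (4,9); v=(-1,-1)
5. t=4 → L at (0,5); v=(1,-1)
6. t=5 → B at (5,0); v=(1,1)
7. t=2 → R at (7,2); v=(-1,1)

Final position: (7,2)
Wall sequence: LBRTLBR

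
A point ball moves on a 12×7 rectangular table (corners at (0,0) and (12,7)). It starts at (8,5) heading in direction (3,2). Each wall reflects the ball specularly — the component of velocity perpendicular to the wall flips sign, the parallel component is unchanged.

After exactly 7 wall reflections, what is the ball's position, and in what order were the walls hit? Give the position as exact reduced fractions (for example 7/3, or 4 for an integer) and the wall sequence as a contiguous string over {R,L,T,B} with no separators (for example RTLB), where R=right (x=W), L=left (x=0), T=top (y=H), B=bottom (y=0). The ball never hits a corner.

1. t=1 → T at (11,7); v=(3,-2)
2. t=1/3 → R at (12,19/3); v=(-3,-2)
3. t=19/6 → B at (5/2,0); v=(-3,2)
4. t=5/6 → L at (0,5/3); v=(3,2)
5. t=8/3 → T at (8,7); v=(3,-2)
6. t=4/3 → R at (12,13/3); v=(-3,-2)
7. t=13/6 → B at (11/2,0); v=(-3,2)

Final position: (11/2,0)
Wall sequence: TRBLTRB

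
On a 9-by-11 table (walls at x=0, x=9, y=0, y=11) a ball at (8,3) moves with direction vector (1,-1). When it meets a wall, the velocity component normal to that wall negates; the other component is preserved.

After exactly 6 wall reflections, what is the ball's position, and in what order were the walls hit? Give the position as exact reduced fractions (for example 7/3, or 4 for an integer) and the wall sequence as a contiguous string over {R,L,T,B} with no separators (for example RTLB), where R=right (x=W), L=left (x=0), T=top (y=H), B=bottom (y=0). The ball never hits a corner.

Final position: (3,0)
Wall sequence: RBLTRB

1. t=1 → R at (9,2); v=(-1,-1)
2. t=2 → B at (7,0); v=(-1,1)
3. t=7 → L at (0,7); v=(1,1)
4. t=4 → T at (4,11); v=(1,-1)
5. t=5 → R at (9,6); v=(-1,-1)
6. t=6 → B at (3,0); v=(-1,1)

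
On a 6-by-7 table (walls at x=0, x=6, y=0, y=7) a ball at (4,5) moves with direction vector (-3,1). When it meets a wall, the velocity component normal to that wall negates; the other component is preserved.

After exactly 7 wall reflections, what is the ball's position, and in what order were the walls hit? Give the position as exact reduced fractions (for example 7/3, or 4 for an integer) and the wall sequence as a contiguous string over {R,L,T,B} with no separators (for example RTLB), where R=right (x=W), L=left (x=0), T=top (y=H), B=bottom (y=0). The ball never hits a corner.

Final position: (0,1/3)
Wall sequence: LTRLRBL

1. t=4/3 → L at (0,19/3); v=(3,1)
2. t=2/3 → T at (2,7); v=(3,-1)
3. t=4/3 → R at (6,17/3); v=(-3,-1)
4. t=2 → L at (0,11/3); v=(3,-1)
5. t=2 → R at (6,5/3); v=(-3,-1)
6. t=5/3 → B at (1,0); v=(-3,1)
7. t=1/3 → L at (0,1/3); v=(3,1)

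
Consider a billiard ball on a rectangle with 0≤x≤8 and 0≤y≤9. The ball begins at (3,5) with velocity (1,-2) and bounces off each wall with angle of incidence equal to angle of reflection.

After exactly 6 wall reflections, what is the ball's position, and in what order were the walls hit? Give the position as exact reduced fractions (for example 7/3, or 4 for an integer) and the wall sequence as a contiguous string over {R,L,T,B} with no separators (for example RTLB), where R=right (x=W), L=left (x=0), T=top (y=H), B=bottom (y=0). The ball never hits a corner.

Final position: (3,9)
Wall sequence: BRTBLT

1. t=5/2 → B at (11/2,0); v=(1,2)
2. t=5/2 → R at (8,5); v=(-1,2)
3. t=2 → T at (6,9); v=(-1,-2)
4. t=9/2 → B at (3/2,0); v=(-1,2)
5. t=3/2 → L at (0,3); v=(1,2)
6. t=3 → T at (3,9); v=(1,-2)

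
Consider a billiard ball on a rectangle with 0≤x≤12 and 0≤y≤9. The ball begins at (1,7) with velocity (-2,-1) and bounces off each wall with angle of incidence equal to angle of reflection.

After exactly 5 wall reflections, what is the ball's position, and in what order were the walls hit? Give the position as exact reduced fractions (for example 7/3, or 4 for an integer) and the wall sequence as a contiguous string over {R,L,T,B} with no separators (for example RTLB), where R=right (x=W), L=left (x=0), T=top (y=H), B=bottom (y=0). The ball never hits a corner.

Final position: (7,9)
Wall sequence: LRBLT

1. t=1/2 → L at (0,13/2); v=(2,-1)
2. t=6 → R at (12,1/2); v=(-2,-1)
3. t=1/2 → B at (11,0); v=(-2,1)
4. t=11/2 → L at (0,11/2); v=(2,1)
5. t=7/2 → T at (7,9); v=(2,-1)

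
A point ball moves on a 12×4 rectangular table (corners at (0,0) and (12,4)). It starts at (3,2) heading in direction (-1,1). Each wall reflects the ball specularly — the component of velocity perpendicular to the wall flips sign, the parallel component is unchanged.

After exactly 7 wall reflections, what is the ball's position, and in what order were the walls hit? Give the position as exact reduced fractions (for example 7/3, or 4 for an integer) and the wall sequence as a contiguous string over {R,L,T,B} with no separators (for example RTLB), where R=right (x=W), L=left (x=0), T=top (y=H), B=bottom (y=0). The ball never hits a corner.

Final position: (9,4)
Wall sequence: TLBTBRT

1. t=2 → T at (1,4); v=(-1,-1)
2. t=1 → L at (0,3); v=(1,-1)
3. t=3 → B at (3,0); v=(1,1)
4. t=4 → T at (7,4); v=(1,-1)
5. t=4 → B at (11,0); v=(1,1)
6. t=1 → R at (12,1); v=(-1,1)
7. t=3 → T at (9,4); v=(-1,-1)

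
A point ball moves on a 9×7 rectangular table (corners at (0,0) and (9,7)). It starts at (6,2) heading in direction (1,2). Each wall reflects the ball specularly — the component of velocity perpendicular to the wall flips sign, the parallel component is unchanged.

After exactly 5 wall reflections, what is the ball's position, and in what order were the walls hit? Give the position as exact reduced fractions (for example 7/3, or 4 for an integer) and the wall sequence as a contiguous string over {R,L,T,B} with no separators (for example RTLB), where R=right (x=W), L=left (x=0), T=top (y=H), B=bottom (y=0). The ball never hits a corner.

Final position: (0,2)
Wall sequence: TRBTL

1. t=5/2 → T at (17/2,7); v=(1,-2)
2. t=1/2 → R at (9,6); v=(-1,-2)
3. t=3 → B at (6,0); v=(-1,2)
4. t=7/2 → T at (5/2,7); v=(-1,-2)
5. t=5/2 → L at (0,2); v=(1,-2)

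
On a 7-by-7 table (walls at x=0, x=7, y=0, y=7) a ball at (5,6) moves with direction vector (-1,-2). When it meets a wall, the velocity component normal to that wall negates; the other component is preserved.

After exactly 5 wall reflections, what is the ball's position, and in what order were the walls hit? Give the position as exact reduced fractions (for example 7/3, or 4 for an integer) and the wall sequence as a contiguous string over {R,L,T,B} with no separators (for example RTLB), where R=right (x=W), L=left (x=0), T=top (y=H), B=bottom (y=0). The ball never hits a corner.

Final position: (7,4)
Wall sequence: BLTBR

1. t=3 → B at (2,0); v=(-1,2)
2. t=2 → L at (0,4); v=(1,2)
3. t=3/2 → T at (3/2,7); v=(1,-2)
4. t=7/2 → B at (5,0); v=(1,2)
5. t=2 → R at (7,4); v=(-1,2)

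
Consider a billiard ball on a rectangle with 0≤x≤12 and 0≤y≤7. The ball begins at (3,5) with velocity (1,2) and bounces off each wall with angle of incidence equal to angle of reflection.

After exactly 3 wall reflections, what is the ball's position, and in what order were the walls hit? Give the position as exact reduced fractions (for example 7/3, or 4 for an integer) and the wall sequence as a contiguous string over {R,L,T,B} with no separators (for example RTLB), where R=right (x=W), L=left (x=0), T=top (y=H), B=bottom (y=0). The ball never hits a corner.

Final position: (11,7)
Wall sequence: TBT

1. t=1 → T at (4,7); v=(1,-2)
2. t=7/2 → B at (15/2,0); v=(1,2)
3. t=7/2 → T at (11,7); v=(1,-2)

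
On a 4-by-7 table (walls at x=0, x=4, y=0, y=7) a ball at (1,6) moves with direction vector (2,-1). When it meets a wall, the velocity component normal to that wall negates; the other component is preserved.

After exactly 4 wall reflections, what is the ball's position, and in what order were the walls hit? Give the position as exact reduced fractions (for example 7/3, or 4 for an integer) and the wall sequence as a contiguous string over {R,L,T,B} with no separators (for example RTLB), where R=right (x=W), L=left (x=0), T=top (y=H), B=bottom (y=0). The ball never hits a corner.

1. t=3/2 → R at (4,9/2); v=(-2,-1)
2. t=2 → L at (0,5/2); v=(2,-1)
3. t=2 → R at (4,1/2); v=(-2,-1)
4. t=1/2 → B at (3,0); v=(-2,1)

Final position: (3,0)
Wall sequence: RLRB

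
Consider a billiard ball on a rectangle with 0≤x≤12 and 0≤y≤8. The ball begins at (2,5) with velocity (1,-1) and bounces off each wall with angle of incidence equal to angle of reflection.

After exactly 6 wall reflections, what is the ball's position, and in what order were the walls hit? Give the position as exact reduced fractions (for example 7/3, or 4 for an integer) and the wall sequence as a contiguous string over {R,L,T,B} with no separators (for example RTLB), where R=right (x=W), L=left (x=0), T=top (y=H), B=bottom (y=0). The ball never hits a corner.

Final position: (7,8)
Wall sequence: BRTBLT

1. t=5 → B at (7,0); v=(1,1)
2. t=5 → R at (12,5); v=(-1,1)
3. t=3 → T at (9,8); v=(-1,-1)
4. t=8 → B at (1,0); v=(-1,1)
5. t=1 → L at (0,1); v=(1,1)
6. t=7 → T at (7,8); v=(1,-1)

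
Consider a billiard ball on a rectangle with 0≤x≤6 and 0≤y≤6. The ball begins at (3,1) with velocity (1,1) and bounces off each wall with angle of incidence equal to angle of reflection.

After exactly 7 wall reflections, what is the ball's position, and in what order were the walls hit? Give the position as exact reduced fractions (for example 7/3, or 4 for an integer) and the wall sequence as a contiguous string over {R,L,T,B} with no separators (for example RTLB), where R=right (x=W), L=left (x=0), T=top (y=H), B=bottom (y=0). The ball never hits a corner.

Final position: (0,2)
Wall sequence: RTLBRTL

1. t=3 → R at (6,4); v=(-1,1)
2. t=2 → T at (4,6); v=(-1,-1)
3. t=4 → L at (0,2); v=(1,-1)
4. t=2 → B at (2,0); v=(1,1)
5. t=4 → R at (6,4); v=(-1,1)
6. t=2 → T at (4,6); v=(-1,-1)
7. t=4 → L at (0,2); v=(1,-1)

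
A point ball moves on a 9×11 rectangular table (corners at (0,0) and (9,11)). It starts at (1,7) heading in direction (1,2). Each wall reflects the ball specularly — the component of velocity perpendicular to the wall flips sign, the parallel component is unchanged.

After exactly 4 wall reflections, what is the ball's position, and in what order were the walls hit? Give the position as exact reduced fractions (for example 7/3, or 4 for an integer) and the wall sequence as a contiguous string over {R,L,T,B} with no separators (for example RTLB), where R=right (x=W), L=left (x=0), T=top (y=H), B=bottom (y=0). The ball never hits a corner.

1. t=2 → T at (3,11); v=(1,-2)
2. t=11/2 → B at (17/2,0); v=(1,2)
3. t=1/2 → R at (9,1); v=(-1,2)
4. t=5 → T at (4,11); v=(-1,-2)

Final position: (4,11)
Wall sequence: TBRT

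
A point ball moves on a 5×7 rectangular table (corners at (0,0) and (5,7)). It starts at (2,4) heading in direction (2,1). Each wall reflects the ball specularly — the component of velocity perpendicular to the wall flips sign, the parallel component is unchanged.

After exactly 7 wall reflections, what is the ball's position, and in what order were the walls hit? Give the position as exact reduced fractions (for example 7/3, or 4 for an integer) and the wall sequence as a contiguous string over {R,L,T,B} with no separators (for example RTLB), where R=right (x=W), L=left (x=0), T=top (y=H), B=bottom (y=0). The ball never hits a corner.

Final position: (5,3/2)
Wall sequence: RTLRLBR

1. t=3/2 → R at (5,11/2); v=(-2,1)
2. t=3/2 → T at (2,7); v=(-2,-1)
3. t=1 → L at (0,6); v=(2,-1)
4. t=5/2 → R at (5,7/2); v=(-2,-1)
5. t=5/2 → L at (0,1); v=(2,-1)
6. t=1 → B at (2,0); v=(2,1)
7. t=3/2 → R at (5,3/2); v=(-2,1)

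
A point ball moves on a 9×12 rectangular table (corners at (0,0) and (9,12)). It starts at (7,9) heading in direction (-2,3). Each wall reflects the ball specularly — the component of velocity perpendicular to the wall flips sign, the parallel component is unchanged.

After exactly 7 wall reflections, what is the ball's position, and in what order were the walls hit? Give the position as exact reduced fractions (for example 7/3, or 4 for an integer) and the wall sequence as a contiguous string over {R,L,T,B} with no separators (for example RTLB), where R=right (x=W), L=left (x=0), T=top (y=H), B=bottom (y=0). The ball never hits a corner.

1. t=1 → T at (5,12); v=(-2,-3)
2. t=5/2 → L at (0,9/2); v=(2,-3)
3. t=3/2 → B at (3,0); v=(2,3)
4. t=3 → R at (9,9); v=(-2,3)
5. t=1 → T at (7,12); v=(-2,-3)
6. t=7/2 → L at (0,3/2); v=(2,-3)
7. t=1/2 → B at (1,0); v=(2,3)

Final position: (1,0)
Wall sequence: TLBRTLB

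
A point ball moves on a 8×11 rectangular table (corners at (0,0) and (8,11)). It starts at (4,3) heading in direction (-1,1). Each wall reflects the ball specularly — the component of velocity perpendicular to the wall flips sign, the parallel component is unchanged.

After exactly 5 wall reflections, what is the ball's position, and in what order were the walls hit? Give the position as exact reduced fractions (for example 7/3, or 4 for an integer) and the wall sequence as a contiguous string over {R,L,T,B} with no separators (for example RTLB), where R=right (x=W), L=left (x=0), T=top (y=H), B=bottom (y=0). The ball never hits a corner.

1. t=4 → L at (0,7); v=(1,1)
2. t=4 → T at (4,11); v=(1,-1)
3. t=4 → R at (8,7); v=(-1,-1)
4. t=7 → B at (1,0); v=(-1,1)
5. t=1 → L at (0,1); v=(1,1)

Final position: (0,1)
Wall sequence: LTRBL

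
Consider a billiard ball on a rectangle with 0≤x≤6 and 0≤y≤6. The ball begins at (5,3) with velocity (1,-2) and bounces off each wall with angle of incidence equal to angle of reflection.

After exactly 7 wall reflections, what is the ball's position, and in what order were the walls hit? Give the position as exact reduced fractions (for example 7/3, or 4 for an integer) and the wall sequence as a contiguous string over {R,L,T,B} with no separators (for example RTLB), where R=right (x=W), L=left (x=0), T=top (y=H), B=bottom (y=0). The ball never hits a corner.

1. t=1 → R at (6,1); v=(-1,-2)
2. t=1/2 → B at (11/2,0); v=(-1,2)
3. t=3 → T at (5/2,6); v=(-1,-2)
4. t=5/2 → L at (0,1); v=(1,-2)
5. t=1/2 → B at (1/2,0); v=(1,2)
6. t=3 → T at (7/2,6); v=(1,-2)
7. t=5/2 → R at (6,1); v=(-1,-2)

Final position: (6,1)
Wall sequence: RBTLBTR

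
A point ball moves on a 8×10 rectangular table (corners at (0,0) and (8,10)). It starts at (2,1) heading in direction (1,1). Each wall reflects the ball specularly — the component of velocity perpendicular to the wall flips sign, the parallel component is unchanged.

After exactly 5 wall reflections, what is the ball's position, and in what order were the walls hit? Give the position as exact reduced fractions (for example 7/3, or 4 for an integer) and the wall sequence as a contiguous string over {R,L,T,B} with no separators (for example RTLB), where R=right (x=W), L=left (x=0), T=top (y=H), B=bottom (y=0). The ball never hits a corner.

Final position: (8,3)
Wall sequence: RTLBR

1. t=6 → R at (8,7); v=(-1,1)
2. t=3 → T at (5,10); v=(-1,-1)
3. t=5 → L at (0,5); v=(1,-1)
4. t=5 → B at (5,0); v=(1,1)
5. t=3 → R at (8,3); v=(-1,1)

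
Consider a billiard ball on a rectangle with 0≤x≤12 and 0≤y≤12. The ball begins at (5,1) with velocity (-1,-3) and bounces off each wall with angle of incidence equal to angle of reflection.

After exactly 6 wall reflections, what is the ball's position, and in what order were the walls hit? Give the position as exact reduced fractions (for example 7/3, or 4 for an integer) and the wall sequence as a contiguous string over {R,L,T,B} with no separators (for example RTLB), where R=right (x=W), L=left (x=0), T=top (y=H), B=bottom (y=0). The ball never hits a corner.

1. t=1/3 → B at (14/3,0); v=(-1,3)
2. t=4 → T at (2/3,12); v=(-1,-3)
3. t=2/3 → L at (0,10); v=(1,-3)
4. t=10/3 → B at (10/3,0); v=(1,3)
5. t=4 → T at (22/3,12); v=(1,-3)
6. t=4 → B at (34/3,0); v=(1,3)

Final position: (34/3,0)
Wall sequence: BTLBTB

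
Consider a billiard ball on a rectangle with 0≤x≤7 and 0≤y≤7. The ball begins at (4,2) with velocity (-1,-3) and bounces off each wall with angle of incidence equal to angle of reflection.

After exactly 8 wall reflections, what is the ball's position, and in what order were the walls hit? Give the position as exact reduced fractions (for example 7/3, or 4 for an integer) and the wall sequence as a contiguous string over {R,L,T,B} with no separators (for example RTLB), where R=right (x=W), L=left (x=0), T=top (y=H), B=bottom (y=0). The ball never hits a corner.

1. t=2/3 → B at (10/3,0); v=(-1,3)
2. t=7/3 → T at (1,7); v=(-1,-3)
3. t=1 → L at (0,4); v=(1,-3)
4. t=4/3 → B at (4/3,0); v=(1,3)
5. t=7/3 → T at (11/3,7); v=(1,-3)
6. t=7/3 → B at (6,0); v=(1,3)
7. t=1 → R at (7,3); v=(-1,3)
8. t=4/3 → T at (17/3,7); v=(-1,-3)

Final position: (17/3,7)
Wall sequence: BTLBTBRT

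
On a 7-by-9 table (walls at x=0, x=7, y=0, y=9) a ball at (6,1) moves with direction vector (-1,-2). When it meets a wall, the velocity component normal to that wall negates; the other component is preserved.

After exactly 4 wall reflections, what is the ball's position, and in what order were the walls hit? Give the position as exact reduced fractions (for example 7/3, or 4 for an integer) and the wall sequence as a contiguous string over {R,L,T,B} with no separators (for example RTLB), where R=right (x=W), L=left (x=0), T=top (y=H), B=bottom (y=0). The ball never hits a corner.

Final position: (7/2,0)
Wall sequence: BTLB

1. t=1/2 → B at (11/2,0); v=(-1,2)
2. t=9/2 → T at (1,9); v=(-1,-2)
3. t=1 → L at (0,7); v=(1,-2)
4. t=7/2 → B at (7/2,0); v=(1,2)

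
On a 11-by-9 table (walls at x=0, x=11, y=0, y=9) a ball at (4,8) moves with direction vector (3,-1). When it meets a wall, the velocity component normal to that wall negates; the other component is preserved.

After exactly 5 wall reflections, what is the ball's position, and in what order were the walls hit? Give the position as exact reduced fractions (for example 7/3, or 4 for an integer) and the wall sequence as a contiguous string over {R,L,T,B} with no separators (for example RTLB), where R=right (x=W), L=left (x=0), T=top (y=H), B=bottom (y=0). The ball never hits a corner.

1. t=7/3 → R at (11,17/3); v=(-3,-1)
2. t=11/3 → L at (0,2); v=(3,-1)
3. t=2 → B at (6,0); v=(3,1)
4. t=5/3 → R at (11,5/3); v=(-3,1)
5. t=11/3 → L at (0,16/3); v=(3,1)

Final position: (0,16/3)
Wall sequence: RLBRL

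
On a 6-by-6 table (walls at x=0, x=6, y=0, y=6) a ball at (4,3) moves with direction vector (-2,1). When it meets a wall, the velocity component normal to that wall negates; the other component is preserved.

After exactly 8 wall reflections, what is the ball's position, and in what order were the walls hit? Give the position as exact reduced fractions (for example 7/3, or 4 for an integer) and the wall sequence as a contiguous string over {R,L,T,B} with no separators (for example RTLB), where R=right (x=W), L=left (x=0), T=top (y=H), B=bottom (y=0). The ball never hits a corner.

Final position: (2,6)
Wall sequence: LTRLBRLT

1. t=2 → L at (0,5); v=(2,1)
2. t=1 → T at (2,6); v=(2,-1)
3. t=2 → R at (6,4); v=(-2,-1)
4. t=3 → L at (0,1); v=(2,-1)
5. t=1 → B at (2,0); v=(2,1)
6. t=2 → R at (6,2); v=(-2,1)
7. t=3 → L at (0,5); v=(2,1)
8. t=1 → T at (2,6); v=(2,-1)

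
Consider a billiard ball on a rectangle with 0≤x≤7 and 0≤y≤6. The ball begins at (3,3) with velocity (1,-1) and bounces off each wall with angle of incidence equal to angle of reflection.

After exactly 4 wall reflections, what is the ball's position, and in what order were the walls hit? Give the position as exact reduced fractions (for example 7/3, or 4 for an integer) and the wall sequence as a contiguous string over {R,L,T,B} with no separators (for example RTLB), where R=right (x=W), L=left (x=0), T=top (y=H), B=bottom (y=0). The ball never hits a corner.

1. t=3 → B at (6,0); v=(1,1)
2. t=1 → R at (7,1); v=(-1,1)
3. t=5 → T at (2,6); v=(-1,-1)
4. t=2 → L at (0,4); v=(1,-1)

Final position: (0,4)
Wall sequence: BRTL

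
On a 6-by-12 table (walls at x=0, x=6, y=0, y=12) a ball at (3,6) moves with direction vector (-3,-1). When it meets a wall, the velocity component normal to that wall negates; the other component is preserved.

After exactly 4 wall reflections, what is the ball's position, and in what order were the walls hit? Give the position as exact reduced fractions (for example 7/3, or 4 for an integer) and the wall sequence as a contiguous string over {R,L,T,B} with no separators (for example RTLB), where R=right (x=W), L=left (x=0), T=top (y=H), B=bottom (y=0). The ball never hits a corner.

1. t=1 → L at (0,5); v=(3,-1)
2. t=2 → R at (6,3); v=(-3,-1)
3. t=2 → L at (0,1); v=(3,-1)
4. t=1 → B at (3,0); v=(3,1)

Final position: (3,0)
Wall sequence: LRLB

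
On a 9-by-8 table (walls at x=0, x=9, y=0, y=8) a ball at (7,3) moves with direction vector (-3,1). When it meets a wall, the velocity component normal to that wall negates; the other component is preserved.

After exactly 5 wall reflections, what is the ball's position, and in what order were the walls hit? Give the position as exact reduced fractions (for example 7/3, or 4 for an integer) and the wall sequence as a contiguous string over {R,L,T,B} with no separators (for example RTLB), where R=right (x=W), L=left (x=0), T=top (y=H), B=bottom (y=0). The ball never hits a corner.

Final position: (9,5/3)
Wall sequence: LTRLR

1. t=7/3 → L at (0,16/3); v=(3,1)
2. t=8/3 → T at (8,8); v=(3,-1)
3. t=1/3 → R at (9,23/3); v=(-3,-1)
4. t=3 → L at (0,14/3); v=(3,-1)
5. t=3 → R at (9,5/3); v=(-3,-1)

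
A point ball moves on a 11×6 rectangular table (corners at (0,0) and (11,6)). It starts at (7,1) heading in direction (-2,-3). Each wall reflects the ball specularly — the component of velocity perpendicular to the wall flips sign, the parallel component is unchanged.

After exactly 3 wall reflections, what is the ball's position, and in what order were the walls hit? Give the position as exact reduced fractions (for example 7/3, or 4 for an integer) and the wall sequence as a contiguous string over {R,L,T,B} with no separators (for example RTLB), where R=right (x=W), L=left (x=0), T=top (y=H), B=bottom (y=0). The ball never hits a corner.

1. t=1/3 → B at (19/3,0); v=(-2,3)
2. t=2 → T at (7/3,6); v=(-2,-3)
3. t=7/6 → L at (0,5/2); v=(2,-3)

Final position: (0,5/2)
Wall sequence: BTL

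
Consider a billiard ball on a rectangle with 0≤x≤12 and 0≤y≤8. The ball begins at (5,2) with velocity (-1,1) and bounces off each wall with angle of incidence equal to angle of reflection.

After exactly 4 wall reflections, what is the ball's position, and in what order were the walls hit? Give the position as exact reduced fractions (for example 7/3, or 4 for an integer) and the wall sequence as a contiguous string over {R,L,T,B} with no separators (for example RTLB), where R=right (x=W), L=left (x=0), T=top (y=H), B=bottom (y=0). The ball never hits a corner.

Final position: (12,3)
Wall sequence: LTBR

1. t=5 → L at (0,7); v=(1,1)
2. t=1 → T at (1,8); v=(1,-1)
3. t=8 → B at (9,0); v=(1,1)
4. t=3 → R at (12,3); v=(-1,1)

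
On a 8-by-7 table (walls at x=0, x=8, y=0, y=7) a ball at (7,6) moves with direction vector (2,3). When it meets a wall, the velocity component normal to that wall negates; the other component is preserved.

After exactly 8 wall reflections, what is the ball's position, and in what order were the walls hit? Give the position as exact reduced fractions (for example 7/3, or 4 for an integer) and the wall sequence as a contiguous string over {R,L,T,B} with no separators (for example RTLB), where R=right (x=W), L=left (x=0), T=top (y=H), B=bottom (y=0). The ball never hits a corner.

Final position: (17/3,7)
Wall sequence: TRBLTBRT

1. t=1/3 → T at (23/3,7); v=(2,-3)
2. t=1/6 → R at (8,13/2); v=(-2,-3)
3. t=13/6 → B at (11/3,0); v=(-2,3)
4. t=11/6 → L at (0,11/2); v=(2,3)
5. t=1/2 → T at (1,7); v=(2,-3)
6. t=7/3 → B at (17/3,0); v=(2,3)
7. t=7/6 → R at (8,7/2); v=(-2,3)
8. t=7/6 → T at (17/3,7); v=(-2,-3)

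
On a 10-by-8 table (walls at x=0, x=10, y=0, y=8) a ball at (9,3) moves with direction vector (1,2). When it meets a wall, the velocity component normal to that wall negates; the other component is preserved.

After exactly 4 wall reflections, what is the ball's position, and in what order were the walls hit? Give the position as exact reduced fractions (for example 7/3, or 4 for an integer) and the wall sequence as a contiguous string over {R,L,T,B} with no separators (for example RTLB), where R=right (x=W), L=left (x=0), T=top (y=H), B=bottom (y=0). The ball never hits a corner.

Final position: (1/2,8)
Wall sequence: RTBT

1. t=1 → R at (10,5); v=(-1,2)
2. t=3/2 → T at (17/2,8); v=(-1,-2)
3. t=4 → B at (9/2,0); v=(-1,2)
4. t=4 → T at (1/2,8); v=(-1,-2)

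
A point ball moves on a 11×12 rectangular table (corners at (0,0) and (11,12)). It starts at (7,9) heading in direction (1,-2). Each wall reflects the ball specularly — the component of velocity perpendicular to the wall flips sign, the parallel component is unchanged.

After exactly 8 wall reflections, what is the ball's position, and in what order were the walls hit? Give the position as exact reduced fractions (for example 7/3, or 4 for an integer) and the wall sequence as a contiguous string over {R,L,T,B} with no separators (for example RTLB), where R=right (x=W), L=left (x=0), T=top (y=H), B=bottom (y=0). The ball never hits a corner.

Final position: (17/2,0)
Wall sequence: RBTLBTRB

1. t=4 → R at (11,1); v=(-1,-2)
2. t=1/2 → B at (21/2,0); v=(-1,2)
3. t=6 → T at (9/2,12); v=(-1,-2)
4. t=9/2 → L at (0,3); v=(1,-2)
5. t=3/2 → B at (3/2,0); v=(1,2)
6. t=6 → T at (15/2,12); v=(1,-2)
7. t=7/2 → R at (11,5); v=(-1,-2)
8. t=5/2 → B at (17/2,0); v=(-1,2)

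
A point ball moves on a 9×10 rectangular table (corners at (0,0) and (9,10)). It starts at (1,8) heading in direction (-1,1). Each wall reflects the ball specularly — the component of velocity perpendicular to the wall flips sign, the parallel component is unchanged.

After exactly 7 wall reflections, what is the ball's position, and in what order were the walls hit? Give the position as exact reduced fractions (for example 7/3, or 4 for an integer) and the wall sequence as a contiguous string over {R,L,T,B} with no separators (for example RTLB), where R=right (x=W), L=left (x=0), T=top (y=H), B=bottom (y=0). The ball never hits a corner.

Final position: (9,4)
Wall sequence: LTRBLTR

1. t=1 → L at (0,9); v=(1,1)
2. t=1 → T at (1,10); v=(1,-1)
3. t=8 → R at (9,2); v=(-1,-1)
4. t=2 → B at (7,0); v=(-1,1)
5. t=7 → L at (0,7); v=(1,1)
6. t=3 → T at (3,10); v=(1,-1)
7. t=6 → R at (9,4); v=(-1,-1)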